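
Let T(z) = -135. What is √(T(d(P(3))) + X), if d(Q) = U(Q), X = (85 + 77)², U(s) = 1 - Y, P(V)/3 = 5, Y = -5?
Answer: 3*√2901 ≈ 161.58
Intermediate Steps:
P(V) = 15 (P(V) = 3*5 = 15)
U(s) = 6 (U(s) = 1 - 1*(-5) = 1 + 5 = 6)
X = 26244 (X = 162² = 26244)
d(Q) = 6
√(T(d(P(3))) + X) = √(-135 + 26244) = √26109 = 3*√2901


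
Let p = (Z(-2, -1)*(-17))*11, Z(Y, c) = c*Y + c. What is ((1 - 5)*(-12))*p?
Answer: -8976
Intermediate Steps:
Z(Y, c) = c + Y*c (Z(Y, c) = Y*c + c = c + Y*c)
p = -187 (p = (-(1 - 2)*(-17))*11 = (-1*(-1)*(-17))*11 = (1*(-17))*11 = -17*11 = -187)
((1 - 5)*(-12))*p = ((1 - 5)*(-12))*(-187) = -4*(-12)*(-187) = 48*(-187) = -8976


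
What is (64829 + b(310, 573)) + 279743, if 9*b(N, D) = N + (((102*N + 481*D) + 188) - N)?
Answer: 3408569/9 ≈ 3.7873e+5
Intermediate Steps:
b(N, D) = 188/9 + 34*N/3 + 481*D/9 (b(N, D) = (N + (((102*N + 481*D) + 188) - N))/9 = (N + ((188 + 102*N + 481*D) - N))/9 = (N + (188 + 101*N + 481*D))/9 = (188 + 102*N + 481*D)/9 = 188/9 + 34*N/3 + 481*D/9)
(64829 + b(310, 573)) + 279743 = (64829 + (188/9 + (34/3)*310 + (481/9)*573)) + 279743 = (64829 + (188/9 + 10540/3 + 91871/3)) + 279743 = (64829 + 307421/9) + 279743 = 890882/9 + 279743 = 3408569/9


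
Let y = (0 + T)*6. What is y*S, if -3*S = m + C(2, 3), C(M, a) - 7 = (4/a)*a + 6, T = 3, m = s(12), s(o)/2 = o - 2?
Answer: -222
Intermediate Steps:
s(o) = -4 + 2*o (s(o) = 2*(o - 2) = 2*(-2 + o) = -4 + 2*o)
m = 20 (m = -4 + 2*12 = -4 + 24 = 20)
C(M, a) = 17 (C(M, a) = 7 + ((4/a)*a + 6) = 7 + (4 + 6) = 7 + 10 = 17)
y = 18 (y = (0 + 3)*6 = 3*6 = 18)
S = -37/3 (S = -(20 + 17)/3 = -⅓*37 = -37/3 ≈ -12.333)
y*S = 18*(-37/3) = -222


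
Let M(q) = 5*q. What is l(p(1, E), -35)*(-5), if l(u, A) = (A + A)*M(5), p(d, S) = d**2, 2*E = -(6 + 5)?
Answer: 8750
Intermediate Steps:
E = -11/2 (E = (-(6 + 5))/2 = (-1*11)/2 = (1/2)*(-11) = -11/2 ≈ -5.5000)
l(u, A) = 50*A (l(u, A) = (A + A)*(5*5) = (2*A)*25 = 50*A)
l(p(1, E), -35)*(-5) = (50*(-35))*(-5) = -1750*(-5) = 8750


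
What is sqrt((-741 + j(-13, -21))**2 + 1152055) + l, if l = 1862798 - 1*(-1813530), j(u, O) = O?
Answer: 3676328 + sqrt(1732699) ≈ 3.6776e+6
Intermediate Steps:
l = 3676328 (l = 1862798 + 1813530 = 3676328)
sqrt((-741 + j(-13, -21))**2 + 1152055) + l = sqrt((-741 - 21)**2 + 1152055) + 3676328 = sqrt((-762)**2 + 1152055) + 3676328 = sqrt(580644 + 1152055) + 3676328 = sqrt(1732699) + 3676328 = 3676328 + sqrt(1732699)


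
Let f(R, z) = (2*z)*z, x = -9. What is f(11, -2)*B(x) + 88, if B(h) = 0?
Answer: 88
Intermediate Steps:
f(R, z) = 2*z²
f(11, -2)*B(x) + 88 = (2*(-2)²)*0 + 88 = (2*4)*0 + 88 = 8*0 + 88 = 0 + 88 = 88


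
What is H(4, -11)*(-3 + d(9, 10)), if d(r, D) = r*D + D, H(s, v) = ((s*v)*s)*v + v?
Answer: 186725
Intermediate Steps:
H(s, v) = v + s**2*v**2 (H(s, v) = (v*s**2)*v + v = s**2*v**2 + v = v + s**2*v**2)
d(r, D) = D + D*r (d(r, D) = D*r + D = D + D*r)
H(4, -11)*(-3 + d(9, 10)) = (-11*(1 - 11*4**2))*(-3 + 10*(1 + 9)) = (-11*(1 - 11*16))*(-3 + 10*10) = (-11*(1 - 176))*(-3 + 100) = -11*(-175)*97 = 1925*97 = 186725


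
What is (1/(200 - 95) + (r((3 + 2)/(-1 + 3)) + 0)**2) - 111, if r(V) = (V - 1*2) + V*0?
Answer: -46511/420 ≈ -110.74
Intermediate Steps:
r(V) = -2 + V (r(V) = (V - 2) + 0 = (-2 + V) + 0 = -2 + V)
(1/(200 - 95) + (r((3 + 2)/(-1 + 3)) + 0)**2) - 111 = (1/(200 - 95) + ((-2 + (3 + 2)/(-1 + 3)) + 0)**2) - 111 = (1/105 + ((-2 + 5/2) + 0)**2) - 111 = (1/105 + (1/2 + 0)**2) - 111 = (1/105 + (1/2)**2) - 111 = (1/105 + 1/4) - 111 = 109/420 - 111 = -46511/420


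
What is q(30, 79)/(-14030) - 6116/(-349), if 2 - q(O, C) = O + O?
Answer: 42913861/2448235 ≈ 17.529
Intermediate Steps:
q(O, C) = 2 - 2*O (q(O, C) = 2 - (O + O) = 2 - 2*O)
q(30, 79)/(-14030) - 6116/(-349) = (2 - 2*30)/(-14030) - 6116/(-349) = (2 - 60)*(-1/14030) - 6116*(-1/349) = -58*(-1/14030) + 6116/349 = 29/7015 + 6116/349 = 42913861/2448235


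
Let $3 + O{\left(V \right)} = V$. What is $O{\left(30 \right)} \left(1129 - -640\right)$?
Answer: $47763$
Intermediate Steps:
$O{\left(V \right)} = -3 + V$
$O{\left(30 \right)} \left(1129 - -640\right) = \left(-3 + 30\right) \left(1129 - -640\right) = 27 \left(1129 + 640\right) = 27 \cdot 1769 = 47763$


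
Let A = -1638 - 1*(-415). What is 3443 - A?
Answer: 4666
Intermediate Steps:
A = -1223 (A = -1638 + 415 = -1223)
3443 - A = 3443 - 1*(-1223) = 3443 + 1223 = 4666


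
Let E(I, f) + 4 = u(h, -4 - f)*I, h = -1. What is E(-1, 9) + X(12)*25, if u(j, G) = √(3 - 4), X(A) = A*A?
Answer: 3596 - I ≈ 3596.0 - 1.0*I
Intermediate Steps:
X(A) = A²
u(j, G) = I (u(j, G) = √(-1) = I)
E(I, f) = -4 + I*I
E(-1, 9) + X(12)*25 = (-4 + I*(-1)) + 12²*25 = (-4 - I) + 144*25 = (-4 - I) + 3600 = 3596 - I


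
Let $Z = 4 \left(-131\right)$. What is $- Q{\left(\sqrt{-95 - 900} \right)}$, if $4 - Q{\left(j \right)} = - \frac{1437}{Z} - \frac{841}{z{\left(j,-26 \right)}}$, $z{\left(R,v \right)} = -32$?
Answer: $\frac{104899}{4192} \approx 25.024$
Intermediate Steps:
$Z = -524$
$Q{\left(j \right)} = - \frac{104899}{4192}$ ($Q{\left(j \right)} = 4 - \left(- \frac{1437}{-524} - \frac{841}{-32}\right) = 4 - \left(\left(-1437\right) \left(- \frac{1}{524}\right) - - \frac{841}{32}\right) = 4 - \left(\frac{1437}{524} + \frac{841}{32}\right) = 4 - \frac{121667}{4192} = - \frac{104899}{4192}$)
$- Q{\left(\sqrt{-95 - 900} \right)} = \left(-1\right) \left(- \frac{104899}{4192}\right) = \frac{104899}{4192}$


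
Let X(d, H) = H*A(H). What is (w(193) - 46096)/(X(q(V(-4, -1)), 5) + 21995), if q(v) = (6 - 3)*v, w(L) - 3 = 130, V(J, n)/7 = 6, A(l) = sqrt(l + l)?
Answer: -67397079/32251985 + 15321*sqrt(10)/32251985 ≈ -2.0882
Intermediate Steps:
A(l) = sqrt(2)*sqrt(l) (A(l) = sqrt(2*l) = sqrt(2)*sqrt(l))
V(J, n) = 42 (V(J, n) = 7*6 = 42)
w(L) = 133 (w(L) = 3 + 130 = 133)
q(v) = 3*v
X(d, H) = sqrt(2)*H**(3/2) (X(d, H) = H*(sqrt(2)*sqrt(H)) = sqrt(2)*H**(3/2))
(w(193) - 46096)/(X(q(V(-4, -1)), 5) + 21995) = (133 - 46096)/(sqrt(2)*5**(3/2) + 21995) = -45963/(sqrt(2)*(5*sqrt(5)) + 21995) = -45963/(5*sqrt(10) + 21995) = -45963/(21995 + 5*sqrt(10))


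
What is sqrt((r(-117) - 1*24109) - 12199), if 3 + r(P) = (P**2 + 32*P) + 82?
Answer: 2*I*sqrt(6571) ≈ 162.12*I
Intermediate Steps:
r(P) = 79 + P**2 + 32*P (r(P) = -3 + ((P**2 + 32*P) + 82) = -3 + (82 + P**2 + 32*P) = 79 + P**2 + 32*P)
sqrt((r(-117) - 1*24109) - 12199) = sqrt(((79 + (-117)**2 + 32*(-117)) - 1*24109) - 12199) = sqrt(((79 + 13689 - 3744) - 24109) - 12199) = sqrt((10024 - 24109) - 12199) = sqrt(-14085 - 12199) = sqrt(-26284) = 2*I*sqrt(6571)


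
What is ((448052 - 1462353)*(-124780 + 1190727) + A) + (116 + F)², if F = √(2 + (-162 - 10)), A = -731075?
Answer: -1081191825836 + 232*I*√170 ≈ -1.0812e+12 + 3024.9*I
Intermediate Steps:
F = I*√170 (F = √(2 - 172) = √(-170) = I*√170 ≈ 13.038*I)
((448052 - 1462353)*(-124780 + 1190727) + A) + (116 + F)² = ((448052 - 1462353)*(-124780 + 1190727) - 731075) + (116 + I*√170)² = (-1014301*1065947 - 731075) + (116 + I*√170)² = (-1081191108047 - 731075) + (116 + I*√170)² = -1081191839122 + (116 + I*√170)²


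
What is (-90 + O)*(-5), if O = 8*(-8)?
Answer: 770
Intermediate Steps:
O = -64
(-90 + O)*(-5) = (-90 - 64)*(-5) = -154*(-5) = 770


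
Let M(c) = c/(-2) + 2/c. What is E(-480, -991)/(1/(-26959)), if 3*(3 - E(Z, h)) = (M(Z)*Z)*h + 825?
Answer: 3077694274606/3 ≈ 1.0259e+12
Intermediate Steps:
M(c) = 2/c - c/2 (M(c) = c*(-1/2) + 2/c = -c/2 + 2/c = 2/c - c/2)
E(Z, h) = -272 - Z*h*(2/Z - Z/2)/3 (E(Z, h) = 3 - (((2/Z - Z/2)*Z)*h + 825)/3 = 3 - ((Z*(2/Z - Z/2))*h + 825)/3 = 3 - (Z*h*(2/Z - Z/2) + 825)/3 = 3 - (825 + Z*h*(2/Z - Z/2))/3 = 3 + (-275 - Z*h*(2/Z - Z/2)/3) = -272 - Z*h*(2/Z - Z/2)/3)
E(-480, -991)/(1/(-26959)) = (-272 + (1/6)*(-991)*(-4 + (-480)**2))/(1/(-26959)) = (-272 + (1/6)*(-991)*(-4 + 230400))/(-1/26959) = (-272 + (1/6)*(-991)*230396)*(-26959) = (-272 - 114161218/3)*(-26959) = -114162034/3*(-26959) = 3077694274606/3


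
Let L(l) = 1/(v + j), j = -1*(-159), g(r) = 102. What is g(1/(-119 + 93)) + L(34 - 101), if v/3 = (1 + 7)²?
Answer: 35803/351 ≈ 102.00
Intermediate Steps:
j = 159
v = 192 (v = 3*(1 + 7)² = 3*8² = 3*64 = 192)
L(l) = 1/351 (L(l) = 1/(192 + 159) = 1/351)
g(1/(-119 + 93)) + L(34 - 101) = 102 + 1/351 = 35803/351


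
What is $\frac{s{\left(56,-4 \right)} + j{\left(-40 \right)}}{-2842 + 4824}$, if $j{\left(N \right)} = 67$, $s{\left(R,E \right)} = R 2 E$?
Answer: $- \frac{381}{1982} \approx -0.19223$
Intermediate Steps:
$s{\left(R,E \right)} = 2 E R$
$\frac{s{\left(56,-4 \right)} + j{\left(-40 \right)}}{-2842 + 4824} = \frac{2 \left(-4\right) 56 + 67}{-2842 + 4824} = \frac{-448 + 67}{1982} = \left(-381\right) \frac{1}{1982} = - \frac{381}{1982}$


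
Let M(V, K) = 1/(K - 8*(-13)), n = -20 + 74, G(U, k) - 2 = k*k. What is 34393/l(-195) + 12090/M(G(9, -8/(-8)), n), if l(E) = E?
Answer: 372458507/195 ≈ 1.9100e+6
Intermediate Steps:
G(U, k) = 2 + k² (G(U, k) = 2 + k*k = 2 + k²)
n = 54
M(V, K) = 1/(104 + K) (M(V, K) = 1/(K + 104) = 1/(104 + K))
34393/l(-195) + 12090/M(G(9, -8/(-8)), n) = 34393/(-195) + 12090/(1/(104 + 54)) = 34393*(-1/195) + 12090/(1/158) = -34393/195 + 12090/(1/158) = -34393/195 + 12090*158 = -34393/195 + 1910220 = 372458507/195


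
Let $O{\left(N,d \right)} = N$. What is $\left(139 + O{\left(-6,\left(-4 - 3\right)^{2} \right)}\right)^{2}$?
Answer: $17689$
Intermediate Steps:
$\left(139 + O{\left(-6,\left(-4 - 3\right)^{2} \right)}\right)^{2} = \left(139 - 6\right)^{2} = 133^{2} = 17689$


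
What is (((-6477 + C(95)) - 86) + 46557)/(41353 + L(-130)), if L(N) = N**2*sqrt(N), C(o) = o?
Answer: 127523109/2987643893 - 4008900*I*sqrt(130)/229818761 ≈ 0.042683 - 0.19889*I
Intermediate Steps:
L(N) = N**(5/2)
(((-6477 + C(95)) - 86) + 46557)/(41353 + L(-130)) = (((-6477 + 95) - 86) + 46557)/(41353 + (-130)**(5/2)) = ((-6382 - 86) + 46557)/(41353 + 16900*I*sqrt(130)) = (-6468 + 46557)/(41353 + 16900*I*sqrt(130)) = 40089/(41353 + 16900*I*sqrt(130))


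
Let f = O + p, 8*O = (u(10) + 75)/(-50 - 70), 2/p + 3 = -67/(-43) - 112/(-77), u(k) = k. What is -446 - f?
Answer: -38629/64 ≈ -603.58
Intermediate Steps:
p = 473/3 (p = 2/(-3 + (-67/(-43) - 112/(-77))) = 2/(-3 + (-67*(-1/43) - 112*(-1/77))) = 2/(-3 + (67/43 + 16/11)) = 2/(-3 + 1425/473) = 2/(6/473) = 2*(473/6) = 473/3 ≈ 157.67)
O = -17/192 (O = ((10 + 75)/(-50 - 70))/8 = (85/(-120))/8 = (85*(-1/120))/8 = (1/8)*(-17/24) = -17/192 ≈ -0.088542)
f = 10085/64 (f = -17/192 + 473/3 = 10085/64 ≈ 157.58)
-446 - f = -446 - 1*10085/64 = -446 - 10085/64 = -38629/64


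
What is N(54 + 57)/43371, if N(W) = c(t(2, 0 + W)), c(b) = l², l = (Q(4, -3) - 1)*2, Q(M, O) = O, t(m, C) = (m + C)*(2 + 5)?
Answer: 64/43371 ≈ 0.0014756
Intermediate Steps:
t(m, C) = 7*C + 7*m (t(m, C) = (C + m)*7 = 7*C + 7*m)
l = -8 (l = (-3 - 1)*2 = -4*2 = -8)
c(b) = 64 (c(b) = (-8)² = 64)
N(W) = 64
N(54 + 57)/43371 = 64/43371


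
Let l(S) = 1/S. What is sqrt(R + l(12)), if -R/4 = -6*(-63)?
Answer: I*sqrt(54429)/6 ≈ 38.883*I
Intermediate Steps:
R = -1512 (R = -(-24)*(-63) = -4*378 = -1512)
sqrt(R + l(12)) = sqrt(-1512 + 1/12) = sqrt(-18143/12) = I*sqrt(54429)/6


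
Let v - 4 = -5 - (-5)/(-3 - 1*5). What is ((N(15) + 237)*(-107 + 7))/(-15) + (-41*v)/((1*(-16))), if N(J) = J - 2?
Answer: 638401/384 ≈ 1662.5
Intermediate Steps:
N(J) = -2 + J
v = -13/8 (v = 4 + (-5 - (-5)/(-3 - 1*5)) = 4 + (-5 - (-5)/(-3 - 5)) = 4 + (-5 - (-5)/(-8)) = 4 + (-5 - (-5)*(-1)/8) = 4 + (-5 - 1*5/8) = 4 + (-5 - 5/8) = 4 - 45/8 = -13/8 ≈ -1.6250)
((N(15) + 237)*(-107 + 7))/(-15) + (-41*v)/((1*(-16))) = (((-2 + 15) + 237)*(-107 + 7))/(-15) + (-41*(-13/8))/((1*(-16))) = ((13 + 237)*(-100))*(-1/15) + (533/8)/(-16) = (250*(-100))*(-1/15) + (533/8)*(-1/16) = -25000*(-1/15) - 533/128 = 5000/3 - 533/128 = 638401/384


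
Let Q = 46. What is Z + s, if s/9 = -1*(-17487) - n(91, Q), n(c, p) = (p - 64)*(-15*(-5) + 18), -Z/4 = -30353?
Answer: 293861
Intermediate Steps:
Z = 121412 (Z = -4*(-30353) = 121412)
n(c, p) = -5952 + 93*p (n(c, p) = (-64 + p)*(75 + 18) = (-64 + p)*93 = -5952 + 93*p)
s = 172449 (s = 9*(-1*(-17487) - (-5952 + 93*46)) = 9*(17487 - (-5952 + 4278)) = 9*(17487 - 1*(-1674)) = 9*(17487 + 1674) = 9*19161 = 172449)
Z + s = 121412 + 172449 = 293861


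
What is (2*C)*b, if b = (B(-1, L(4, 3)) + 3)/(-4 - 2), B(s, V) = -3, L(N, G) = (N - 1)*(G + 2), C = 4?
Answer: 0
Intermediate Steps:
L(N, G) = (-1 + N)*(2 + G)
b = 0 (b = (-3 + 3)/(-4 - 2) = 0/(-6) = 0*(-1/6) = 0)
(2*C)*b = (2*4)*0 = 8*0 = 0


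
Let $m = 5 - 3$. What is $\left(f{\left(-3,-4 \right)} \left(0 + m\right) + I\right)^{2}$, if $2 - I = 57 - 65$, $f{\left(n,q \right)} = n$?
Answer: $16$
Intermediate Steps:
$m = 2$ ($m = 5 - 3 = 2$)
$I = 10$ ($I = 2 - \left(57 - 65\right) = 2 - -8 = 2 + 8 = 10$)
$\left(f{\left(-3,-4 \right)} \left(0 + m\right) + I\right)^{2} = \left(- 3 \left(0 + 2\right) + 10\right)^{2} = \left(\left(-3\right) 2 + 10\right)^{2} = \left(-6 + 10\right)^{2} = 4^{2} = 16$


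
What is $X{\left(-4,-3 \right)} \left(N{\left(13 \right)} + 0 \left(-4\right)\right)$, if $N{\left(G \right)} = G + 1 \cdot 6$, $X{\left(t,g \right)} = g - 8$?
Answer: $-209$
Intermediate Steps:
$X{\left(t,g \right)} = -8 + g$
$N{\left(G \right)} = 6 + G$ ($N{\left(G \right)} = G + 6 = 6 + G$)
$X{\left(-4,-3 \right)} \left(N{\left(13 \right)} + 0 \left(-4\right)\right) = \left(-8 - 3\right) \left(\left(6 + 13\right) + 0 \left(-4\right)\right) = - 11 \left(19 + 0\right) = \left(-11\right) 19 = -209$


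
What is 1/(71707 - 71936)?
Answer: -1/229 ≈ -0.0043668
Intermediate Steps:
1/(71707 - 71936) = 1/(-229) = -1/229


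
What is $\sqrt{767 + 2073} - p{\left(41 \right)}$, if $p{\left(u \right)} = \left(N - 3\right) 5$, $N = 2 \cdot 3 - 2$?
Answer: $-5 + 2 \sqrt{710} \approx 48.292$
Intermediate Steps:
$N = 4$ ($N = 6 - 2 = 4$)
$p{\left(u \right)} = 5$ ($p{\left(u \right)} = \left(4 - 3\right) 5 = 1 \cdot 5 = 5$)
$\sqrt{767 + 2073} - p{\left(41 \right)} = \sqrt{767 + 2073} - 5 = \sqrt{2840} - 5 = 2 \sqrt{710} - 5 = -5 + 2 \sqrt{710}$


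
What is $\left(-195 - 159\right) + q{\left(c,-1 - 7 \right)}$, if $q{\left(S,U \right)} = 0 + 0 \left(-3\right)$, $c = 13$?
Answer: $-354$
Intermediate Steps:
$q{\left(S,U \right)} = 0$ ($q{\left(S,U \right)} = 0 + 0 = 0$)
$\left(-195 - 159\right) + q{\left(c,-1 - 7 \right)} = \left(-195 - 159\right) + 0 = -354 + 0 = -354$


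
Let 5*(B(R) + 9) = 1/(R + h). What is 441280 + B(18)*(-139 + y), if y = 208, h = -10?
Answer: 17626429/40 ≈ 4.4066e+5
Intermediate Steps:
B(R) = -9 + 1/(5*(-10 + R)) (B(R) = -9 + 1/(5*(R - 10)) = -9 + 1/(5*(-10 + R)))
441280 + B(18)*(-139 + y) = 441280 + ((451 - 45*18)/(5*(-10 + 18)))*(-139 + 208) = 441280 + ((1/5)*(451 - 810)/8)*69 = 441280 + ((1/5)*(1/8)*(-359))*69 = 441280 - 359/40*69 = 441280 - 24771/40 = 17626429/40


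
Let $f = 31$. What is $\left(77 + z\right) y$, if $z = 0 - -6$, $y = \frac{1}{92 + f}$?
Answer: $\frac{83}{123} \approx 0.6748$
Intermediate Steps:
$y = \frac{1}{123}$ ($y = \frac{1}{92 + 31} = \frac{1}{123} \approx 0.0081301$)
$z = 6$ ($z = 0 + 6 = 6$)
$\left(77 + z\right) y = \left(77 + 6\right) \frac{1}{123} = 83 \cdot \frac{1}{123} = \frac{83}{123}$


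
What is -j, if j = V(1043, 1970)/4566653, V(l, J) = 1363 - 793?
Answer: -570/4566653 ≈ -0.00012482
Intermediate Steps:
V(l, J) = 570
j = 570/4566653 ≈ 0.00012482
-j = -1*570/4566653 = -570/4566653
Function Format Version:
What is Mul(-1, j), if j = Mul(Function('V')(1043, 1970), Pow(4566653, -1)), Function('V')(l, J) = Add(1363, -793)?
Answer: Rational(-570, 4566653) ≈ -0.00012482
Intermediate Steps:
Function('V')(l, J) = 570
j = Rational(570, 4566653) (j = Mul(570, Pow(4566653, -1)) = Mul(570, Rational(1, 4566653)) = Rational(570, 4566653) ≈ 0.00012482)
Mul(-1, j) = Mul(-1, Rational(570, 4566653)) = Rational(-570, 4566653)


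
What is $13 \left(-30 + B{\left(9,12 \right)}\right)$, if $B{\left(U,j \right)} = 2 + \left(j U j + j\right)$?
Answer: $16640$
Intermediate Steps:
$B{\left(U,j \right)} = 2 + j + U j^{2}$ ($B{\left(U,j \right)} = 2 + \left(U j j + j\right) = 2 + \left(U j^{2} + j\right) = 2 + \left(j + U j^{2}\right) = 2 + j + U j^{2}$)
$13 \left(-30 + B{\left(9,12 \right)}\right) = 13 \left(-30 + \left(2 + 12 + 9 \cdot 12^{2}\right)\right) = 13 \left(-30 + \left(2 + 12 + 9 \cdot 144\right)\right) = 13 \left(-30 + \left(2 + 12 + 1296\right)\right) = 13 \left(-30 + 1310\right) = 13 \cdot 1280 = 16640$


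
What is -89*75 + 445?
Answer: -6230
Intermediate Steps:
-89*75 + 445 = -6675 + 445 = -6230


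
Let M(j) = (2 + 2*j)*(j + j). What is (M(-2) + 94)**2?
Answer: 10404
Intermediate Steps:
M(j) = 2*j*(2 + 2*j) (M(j) = (2 + 2*j)*(2*j) = 2*j*(2 + 2*j))
(M(-2) + 94)**2 = (4*(-2)*(1 - 2) + 94)**2 = (4*(-2)*(-1) + 94)**2 = (8 + 94)**2 = 102**2 = 10404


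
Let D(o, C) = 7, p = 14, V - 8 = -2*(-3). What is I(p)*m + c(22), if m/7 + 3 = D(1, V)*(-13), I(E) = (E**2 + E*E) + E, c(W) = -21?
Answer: -267169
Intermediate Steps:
V = 14 (V = 8 - 2*(-3) = 8 + 6 = 14)
I(E) = E + 2*E**2 (I(E) = (E**2 + E**2) + E = 2*E**2 + E = E + 2*E**2)
m = -658 (m = -21 + 7*(7*(-13)) = -21 + 7*(-91) = -21 - 637 = -658)
I(p)*m + c(22) = (14*(1 + 2*14))*(-658) - 21 = (14*(1 + 28))*(-658) - 21 = (14*29)*(-658) - 21 = 406*(-658) - 21 = -267148 - 21 = -267169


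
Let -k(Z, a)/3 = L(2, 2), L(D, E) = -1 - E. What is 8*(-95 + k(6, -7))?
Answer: -688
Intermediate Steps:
k(Z, a) = 9 (k(Z, a) = -3*(-1 - 1*2) = -3*(-1 - 2) = -3*(-3) = 9)
8*(-95 + k(6, -7)) = 8*(-95 + 9) = 8*(-86) = -688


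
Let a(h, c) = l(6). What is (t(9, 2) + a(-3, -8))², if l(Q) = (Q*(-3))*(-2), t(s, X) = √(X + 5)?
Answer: (36 + √7)² ≈ 1493.5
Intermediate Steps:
t(s, X) = √(5 + X)
l(Q) = 6*Q (l(Q) = -3*Q*(-2) = 6*Q)
a(h, c) = 36 (a(h, c) = 6*6 = 36)
(t(9, 2) + a(-3, -8))² = (√(5 + 2) + 36)² = (√7 + 36)² = (36 + √7)²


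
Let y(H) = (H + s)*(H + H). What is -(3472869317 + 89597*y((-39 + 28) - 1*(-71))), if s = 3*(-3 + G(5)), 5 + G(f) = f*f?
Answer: -4666301357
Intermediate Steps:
G(f) = -5 + f² (G(f) = -5 + f*f = -5 + f²)
s = 51 (s = 3*(-3 + (-5 + 5²)) = 3*(-3 + (-5 + 25)) = 3*(-3 + 20) = 3*17 = 51)
y(H) = 2*H*(51 + H) (y(H) = (H + 51)*(H + H) = (51 + H)*(2*H) = 2*H*(51 + H))
-(3472869317 + 89597*y((-39 + 28) - 1*(-71))) = -(3472869317 + 179194*(51 + ((-39 + 28) - 1*(-71)))*((-39 + 28) - 1*(-71))) = -(3472869317 + 179194*(-11 + 71)*(51 + (-11 + 71))) = -89597/(1/(38761 + 2*60*(51 + 60))) = -89597/(1/(38761 + 2*60*111)) = -89597/(1/(38761 + 13320)) = -89597/(1/52081) = -89597/1/52081 = -89597*52081 = -4666301357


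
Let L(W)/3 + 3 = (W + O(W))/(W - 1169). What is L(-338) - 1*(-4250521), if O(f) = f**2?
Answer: 6405179866/1507 ≈ 4.2503e+6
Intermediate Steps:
L(W) = -9 + 3*(W + W**2)/(-1169 + W) (L(W) = -9 + 3*((W + W**2)/(W - 1169)) = -9 + 3*((W + W**2)/(-1169 + W)) = -9 + 3*(W + W**2)/(-1169 + W))
L(-338) - 1*(-4250521) = 3*(3507 + (-338)**2 - 2*(-338))/(-1169 - 338) - 1*(-4250521) = 3*(3507 + 114244 + 676)/(-1507) + 4250521 = 3*(-1/1507)*118427 + 4250521 = -355281/1507 + 4250521 = 6405179866/1507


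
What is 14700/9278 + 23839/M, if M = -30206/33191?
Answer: -3670341501011/140125634 ≈ -26193.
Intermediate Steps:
M = -30206/33191 (M = -30206*1/33191 = -30206/33191 ≈ -0.91007)
14700/9278 + 23839/M = 14700/9278 + 23839/(-30206/33191) = 14700*(1/9278) + 23839*(-33191/30206) = 7350/4639 - 791240249/30206 = -3670341501011/140125634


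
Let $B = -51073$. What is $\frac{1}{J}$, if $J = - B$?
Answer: $\frac{1}{51073} \approx 1.958 \cdot 10^{-5}$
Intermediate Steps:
$J = 51073$ ($J = \left(-1\right) \left(-51073\right) = 51073$)
$\frac{1}{J} = \frac{1}{51073}$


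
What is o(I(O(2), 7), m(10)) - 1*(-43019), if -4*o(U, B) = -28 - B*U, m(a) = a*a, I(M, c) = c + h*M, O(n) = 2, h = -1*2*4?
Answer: 42801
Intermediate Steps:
h = -8 (h = -2*4 = -8)
I(M, c) = c - 8*M
m(a) = a²
o(U, B) = 7 + B*U/4 (o(U, B) = -(-28 - B*U)/4 = 7 + B*U/4)
o(I(O(2), 7), m(10)) - 1*(-43019) = (7 + (¼)*10²*(7 - 8*2)) - 1*(-43019) = (7 + (¼)*100*(7 - 16)) + 43019 = (7 + (¼)*100*(-9)) + 43019 = (7 - 225) + 43019 = -218 + 43019 = 42801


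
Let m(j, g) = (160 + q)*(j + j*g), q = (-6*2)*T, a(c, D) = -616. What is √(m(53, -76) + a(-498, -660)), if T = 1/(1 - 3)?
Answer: I*√660466 ≈ 812.69*I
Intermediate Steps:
T = -½ (T = 1/(-2) = -½ ≈ -0.50000)
q = 6 (q = -6*2*(-½) = -12*(-½) = 6)
m(j, g) = 166*j + 166*g*j (m(j, g) = (160 + 6)*(j + j*g) = 166*(j + g*j) = 166*j + 166*g*j)
√(m(53, -76) + a(-498, -660)) = √(166*53*(1 - 76) - 616) = √(166*53*(-75) - 616) = √(-659850 - 616) = √(-660466) = I*√660466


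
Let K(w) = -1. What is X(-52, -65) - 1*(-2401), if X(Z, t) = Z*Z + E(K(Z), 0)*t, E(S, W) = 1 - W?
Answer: 5040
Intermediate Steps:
X(Z, t) = t + Z² (X(Z, t) = Z*Z + (1 - 1*0)*t = Z² + (1 + 0)*t = Z² + 1*t = Z² + t = t + Z²)
X(-52, -65) - 1*(-2401) = (-65 + (-52)²) - 1*(-2401) = (-65 + 2704) + 2401 = 2639 + 2401 = 5040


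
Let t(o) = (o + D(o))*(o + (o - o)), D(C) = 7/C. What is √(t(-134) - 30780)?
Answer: I*√12817 ≈ 113.21*I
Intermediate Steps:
t(o) = o*(o + 7/o) (t(o) = (o + 7/o)*(o + (o - o)) = (o + 7/o)*(o + 0) = (o + 7/o)*o = o*(o + 7/o))
√(t(-134) - 30780) = √((7 + (-134)²) - 30780) = √((7 + 17956) - 30780) = √(17963 - 30780) = √(-12817) = I*√12817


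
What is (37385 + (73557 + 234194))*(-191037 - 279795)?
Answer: -162501073152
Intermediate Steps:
(37385 + (73557 + 234194))*(-191037 - 279795) = (37385 + 307751)*(-470832) = 345136*(-470832) = -162501073152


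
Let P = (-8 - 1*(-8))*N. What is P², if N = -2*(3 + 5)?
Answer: 0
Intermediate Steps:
N = -16 (N = -2*8 = -16)
P = 0 (P = (-8 - 1*(-8))*(-16) = (-8 + 8)*(-16) = 0*(-16) = 0)
P² = 0² = 0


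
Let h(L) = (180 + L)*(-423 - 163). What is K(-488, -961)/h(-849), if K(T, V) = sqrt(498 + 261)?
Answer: sqrt(759)/392034 ≈ 7.0274e-5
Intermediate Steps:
K(T, V) = sqrt(759)
h(L) = -105480 - 586*L (h(L) = (180 + L)*(-586) = -105480 - 586*L)
K(-488, -961)/h(-849) = sqrt(759)/(-105480 - 586*(-849)) = sqrt(759)/(-105480 + 497514) = sqrt(759)/392034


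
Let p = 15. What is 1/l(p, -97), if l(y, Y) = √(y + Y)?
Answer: -I*√82/82 ≈ -0.11043*I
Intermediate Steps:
l(y, Y) = √(Y + y)
1/l(p, -97) = 1/(√(-97 + 15)) = 1/(√(-82)) = 1/(I*√82) = -I*√82/82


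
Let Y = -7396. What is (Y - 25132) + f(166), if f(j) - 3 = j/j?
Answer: -32524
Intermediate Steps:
f(j) = 4 (f(j) = 3 + j/j = 3 + 1 = 4)
(Y - 25132) + f(166) = (-7396 - 25132) + 4 = -32528 + 4 = -32524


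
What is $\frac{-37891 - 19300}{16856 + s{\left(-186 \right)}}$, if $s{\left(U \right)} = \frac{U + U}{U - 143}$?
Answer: $- \frac{18815839}{5545996} \approx -3.3927$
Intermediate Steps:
$s{\left(U \right)} = \frac{2 U}{-143 + U}$
$\frac{-37891 - 19300}{16856 + s{\left(-186 \right)}} = \frac{-37891 - 19300}{16856 + 2 \left(-186\right) \frac{1}{-143 - 186}} = - \frac{57191}{16856 + 2 \left(-186\right) \frac{1}{-329}} = - \frac{57191}{16856 + 2 \left(-186\right) \left(- \frac{1}{329}\right)} = - \frac{57191}{16856 + \frac{372}{329}} = - \frac{57191}{\frac{5545996}{329}} = \left(-57191\right) \frac{329}{5545996} = - \frac{18815839}{5545996}$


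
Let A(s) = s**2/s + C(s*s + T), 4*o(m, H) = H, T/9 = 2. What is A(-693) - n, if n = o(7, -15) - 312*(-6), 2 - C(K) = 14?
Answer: -10293/4 ≈ -2573.3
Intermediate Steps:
T = 18 (T = 9*2 = 18)
o(m, H) = H/4
C(K) = -12 (C(K) = 2 - 1*14 = 2 - 14 = -12)
n = 7473/4 (n = (1/4)*(-15) - 312*(-6) = -15/4 + 1872 = 7473/4 ≈ 1868.3)
A(s) = -12 + s (A(s) = s**2/s - 12 = s - 12 = -12 + s)
A(-693) - n = (-12 - 693) - 1*7473/4 = -705 - 7473/4 = -10293/4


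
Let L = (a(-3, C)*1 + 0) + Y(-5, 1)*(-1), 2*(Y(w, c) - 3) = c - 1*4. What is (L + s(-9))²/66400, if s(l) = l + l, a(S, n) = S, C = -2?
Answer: 81/10624 ≈ 0.0076242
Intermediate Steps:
Y(w, c) = 1 + c/2 (Y(w, c) = 3 + (c - 1*4)/2 = 3 + (c - 4)/2 = 3 + (-4 + c)/2 = 3 + (-2 + c/2) = 1 + c/2)
s(l) = 2*l
L = -9/2 (L = (-3*1 + 0) + (1 + (½)*1)*(-1) = (-3 + 0) + (1 + ½)*(-1) = -3 + (3/2)*(-1) = -3 - 3/2 = -9/2 ≈ -4.5000)
(L + s(-9))²/66400 = (-9/2 + 2*(-9))²/66400 = (-9/2 - 18)²*(1/66400) = (-45/2)²*(1/66400) = (2025/4)*(1/66400) = 81/10624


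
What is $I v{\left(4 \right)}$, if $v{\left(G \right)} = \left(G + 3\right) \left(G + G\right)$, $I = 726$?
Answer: $40656$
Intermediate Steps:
$v{\left(G \right)} = 2 G \left(3 + G\right)$ ($v{\left(G \right)} = \left(3 + G\right) 2 G = 2 G \left(3 + G\right)$)
$I v{\left(4 \right)} = 726 \cdot 2 \cdot 4 \left(3 + 4\right) = 726 \cdot 2 \cdot 4 \cdot 7 = 726 \cdot 56 = 40656$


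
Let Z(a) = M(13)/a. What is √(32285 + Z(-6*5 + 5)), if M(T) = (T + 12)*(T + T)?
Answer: √32259 ≈ 179.61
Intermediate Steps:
M(T) = 2*T*(12 + T) (M(T) = (12 + T)*(2*T) = 2*T*(12 + T))
Z(a) = 650/a (Z(a) = (2*13*(12 + 13))/a = (2*13*25)/a = 650/a)
√(32285 + Z(-6*5 + 5)) = √(32285 + 650/(-6*5 + 5)) = √(32285 + 650/(-30 + 5)) = √(32285 + 650/(-25)) = √(32285 + 650*(-1/25)) = √(32285 - 26) = √32259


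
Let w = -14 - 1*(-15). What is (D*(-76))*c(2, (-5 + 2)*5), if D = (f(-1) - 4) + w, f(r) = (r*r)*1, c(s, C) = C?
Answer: -2280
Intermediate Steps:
f(r) = r² (f(r) = r²*1 = r²)
w = 1 (w = -14 + 15 = 1)
D = -2 (D = ((-1)² - 4) + 1 = (1 - 4) + 1 = -3 + 1 = -2)
(D*(-76))*c(2, (-5 + 2)*5) = (-2*(-76))*((-5 + 2)*5) = 152*(-3*5) = 152*(-15) = -2280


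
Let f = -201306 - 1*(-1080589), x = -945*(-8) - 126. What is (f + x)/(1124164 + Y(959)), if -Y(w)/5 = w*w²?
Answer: -886717/4408746231 ≈ -0.00020113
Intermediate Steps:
x = 7434 (x = 7560 - 126 = 7434)
Y(w) = -5*w³ (Y(w) = -5*w*w² = -5*w³)
f = 879283 (f = -201306 + 1080589 = 879283)
(f + x)/(1124164 + Y(959)) = (879283 + 7434)/(1124164 - 5*959³) = 886717/(1124164 - 5*881974079) = 886717/(1124164 - 4409870395) = 886717/(-4408746231) = 886717*(-1/4408746231) = -886717/4408746231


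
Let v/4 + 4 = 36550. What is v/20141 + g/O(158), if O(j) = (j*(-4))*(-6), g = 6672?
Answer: 14348135/1591139 ≈ 9.0175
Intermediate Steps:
v = 146184 (v = -16 + 4*36550 = -16 + 146200 = 146184)
O(j) = 24*j (O(j) = -4*j*(-6) = 24*j)
v/20141 + g/O(158) = 146184/20141 + 6672/((24*158)) = 146184*(1/20141) + 6672/3792 = 146184/20141 + 6672*(1/3792) = 146184/20141 + 139/79 = 14348135/1591139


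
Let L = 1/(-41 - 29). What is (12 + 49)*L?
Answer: -61/70 ≈ -0.87143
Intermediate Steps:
L = -1/70 (L = 1/(-70) = -1/70 ≈ -0.014286)
(12 + 49)*L = (12 + 49)*(-1/70) = 61*(-1/70) = -61/70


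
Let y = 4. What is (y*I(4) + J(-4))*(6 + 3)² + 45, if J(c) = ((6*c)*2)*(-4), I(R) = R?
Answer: 16893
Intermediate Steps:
J(c) = -48*c (J(c) = (12*c)*(-4) = -48*c)
(y*I(4) + J(-4))*(6 + 3)² + 45 = (4*4 - 48*(-4))*(6 + 3)² + 45 = (16 + 192)*9² + 45 = 208*81 + 45 = 16848 + 45 = 16893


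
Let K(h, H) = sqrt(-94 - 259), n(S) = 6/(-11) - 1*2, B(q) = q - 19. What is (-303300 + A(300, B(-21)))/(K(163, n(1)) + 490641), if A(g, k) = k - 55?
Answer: -148858026195/240728591234 + 303395*I*sqrt(353)/240728591234 ≈ -0.61836 + 2.3679e-5*I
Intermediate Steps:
B(q) = -19 + q
A(g, k) = -55 + k
n(S) = -28/11 (n(S) = 6*(-1/11) - 2 = -6/11 - 2 = -28/11)
K(h, H) = I*sqrt(353) (K(h, H) = sqrt(-353) = I*sqrt(353))
(-303300 + A(300, B(-21)))/(K(163, n(1)) + 490641) = (-303300 + (-55 + (-19 - 21)))/(I*sqrt(353) + 490641) = (-303300 + (-55 - 40))/(490641 + I*sqrt(353)) = (-303300 - 95)/(490641 + I*sqrt(353)) = -303395/(490641 + I*sqrt(353))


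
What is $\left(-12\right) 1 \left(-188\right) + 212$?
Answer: $2468$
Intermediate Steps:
$\left(-12\right) 1 \left(-188\right) + 212 = \left(-12\right) \left(-188\right) + 212 = 2256 + 212 = 2468$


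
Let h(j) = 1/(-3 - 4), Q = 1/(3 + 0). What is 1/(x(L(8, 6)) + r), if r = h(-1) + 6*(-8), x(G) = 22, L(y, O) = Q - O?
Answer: -7/183 ≈ -0.038251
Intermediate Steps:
Q = ⅓ (Q = 1/3 = ⅓ ≈ 0.33333)
L(y, O) = ⅓ - O
h(j) = -⅐ (h(j) = 1/(-7) = -⅐)
r = -337/7 (r = -⅐ + 6*(-8) = -⅐ - 48 = -337/7 ≈ -48.143)
1/(x(L(8, 6)) + r) = 1/(22 - 337/7) = 1/(-183/7) = -7/183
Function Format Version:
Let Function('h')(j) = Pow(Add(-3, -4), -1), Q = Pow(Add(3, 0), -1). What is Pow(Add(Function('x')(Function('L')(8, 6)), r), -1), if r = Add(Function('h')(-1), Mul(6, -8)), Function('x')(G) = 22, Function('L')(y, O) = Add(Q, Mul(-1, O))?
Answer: Rational(-7, 183) ≈ -0.038251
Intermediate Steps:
Q = Rational(1, 3) (Q = Pow(3, -1) = Rational(1, 3) ≈ 0.33333)
Function('L')(y, O) = Add(Rational(1, 3), Mul(-1, O))
Function('h')(j) = Rational(-1, 7) (Function('h')(j) = Pow(-7, -1) = Rational(-1, 7))
r = Rational(-337, 7) (r = Add(Rational(-1, 7), Mul(6, -8)) = Add(Rational(-1, 7), -48) = Rational(-337, 7) ≈ -48.143)
Pow(Add(Function('x')(Function('L')(8, 6)), r), -1) = Pow(Add(22, Rational(-337, 7)), -1) = Pow(Rational(-183, 7), -1) = Rational(-7, 183)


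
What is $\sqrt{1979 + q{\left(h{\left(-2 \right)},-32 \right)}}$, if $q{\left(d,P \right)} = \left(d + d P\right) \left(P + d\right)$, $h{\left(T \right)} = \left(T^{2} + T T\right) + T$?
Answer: $\sqrt{6815} \approx 82.553$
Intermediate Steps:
$h{\left(T \right)} = T + 2 T^{2}$ ($h{\left(T \right)} = \left(T^{2} + T^{2}\right) + T = 2 T^{2} + T = T + 2 T^{2}$)
$q{\left(d,P \right)} = \left(P + d\right) \left(d + P d\right)$ ($q{\left(d,P \right)} = \left(d + P d\right) \left(P + d\right) = \left(P + d\right) \left(d + P d\right)$)
$\sqrt{1979 + q{\left(h{\left(-2 \right)},-32 \right)}} = \sqrt{1979 + - 2 \left(1 + 2 \left(-2\right)\right) \left(-32 - 2 \left(1 + 2 \left(-2\right)\right) + \left(-32\right)^{2} - 32 \left(- 2 \left(1 + 2 \left(-2\right)\right)\right)\right)} = \sqrt{1979 + - 2 \left(1 - 4\right) \left(-32 - 2 \left(1 - 4\right) + 1024 - 32 \left(- 2 \left(1 - 4\right)\right)\right)} = \sqrt{1979 + \left(-2\right) \left(-3\right) \left(-32 - -6 + 1024 - 32 \left(\left(-2\right) \left(-3\right)\right)\right)} = \sqrt{1979 + 6 \left(-32 + 6 + 1024 - 192\right)} = \sqrt{1979 + 6 \cdot 806} = \sqrt{1979 + 4836} = \sqrt{6815}$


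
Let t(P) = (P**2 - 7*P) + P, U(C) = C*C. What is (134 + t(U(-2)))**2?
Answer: 15876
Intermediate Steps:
U(C) = C**2
t(P) = P**2 - 6*P
(134 + t(U(-2)))**2 = (134 + (-2)**2*(-6 + (-2)**2))**2 = (134 + 4*(-6 + 4))**2 = (134 + 4*(-2))**2 = (134 - 8)**2 = 126**2 = 15876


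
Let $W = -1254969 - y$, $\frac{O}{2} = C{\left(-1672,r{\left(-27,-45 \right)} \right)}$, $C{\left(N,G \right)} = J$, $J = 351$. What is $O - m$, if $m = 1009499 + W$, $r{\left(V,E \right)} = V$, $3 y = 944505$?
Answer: $561007$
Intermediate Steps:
$y = 314835$ ($y = \frac{1}{3} \cdot 944505 = 314835$)
$C{\left(N,G \right)} = 351$
$O = 702$ ($O = 2 \cdot 351 = 702$)
$W = -1569804$ ($W = -1254969 - 314835 = -1569804$)
$m = -560305$ ($m = 1009499 - 1569804 = -560305$)
$O - m = 702 - -560305 = 702 + 560305 = 561007$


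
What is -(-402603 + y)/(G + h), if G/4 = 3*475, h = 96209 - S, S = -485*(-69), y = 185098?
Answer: 217505/68444 ≈ 3.1779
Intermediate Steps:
S = 33465
h = 62744 (h = 96209 - 1*33465 = 96209 - 33465 = 62744)
G = 5700 (G = 4*(3*475) = 4*1425 = 5700)
-(-402603 + y)/(G + h) = -(-402603 + 185098)/(5700 + 62744) = -(-217505)/68444 = -1*(-217505/68444) = 217505/68444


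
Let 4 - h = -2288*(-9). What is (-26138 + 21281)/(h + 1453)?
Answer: 4857/19135 ≈ 0.25383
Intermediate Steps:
h = -20588 (h = 4 - (-2288)*(-9) = 4 - 1*20592 = 4 - 20592 = -20588)
(-26138 + 21281)/(h + 1453) = (-26138 + 21281)/(-20588 + 1453) = -4857/(-19135) = -4857*(-1/19135) = 4857/19135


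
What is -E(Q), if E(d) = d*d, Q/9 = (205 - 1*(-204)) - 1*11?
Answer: -12830724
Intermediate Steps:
Q = 3582 (Q = 9*((205 - 1*(-204)) - 1*11) = 9*((205 + 204) - 11) = 9*(409 - 11) = 9*398 = 3582)
E(d) = d²
-E(Q) = -1*3582² = -1*12830724 = -12830724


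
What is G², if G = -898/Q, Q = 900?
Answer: 201601/202500 ≈ 0.99556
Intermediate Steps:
G = -449/450 (G = -898/900 = -898*1/900 = -449/450 ≈ -0.99778)
G² = (-449/450)² = 201601/202500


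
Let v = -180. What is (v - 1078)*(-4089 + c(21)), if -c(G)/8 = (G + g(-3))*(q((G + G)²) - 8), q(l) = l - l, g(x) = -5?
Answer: 3855770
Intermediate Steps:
q(l) = 0
c(G) = -320 + 64*G (c(G) = -8*(G - 5)*(0 - 8) = -8*(-5 + G)*(-8) = -8*(40 - 8*G) = -320 + 64*G)
(v - 1078)*(-4089 + c(21)) = (-180 - 1078)*(-4089 + (-320 + 64*21)) = -1258*(-4089 + (-320 + 1344)) = -1258*(-4089 + 1024) = -1258*(-3065) = 3855770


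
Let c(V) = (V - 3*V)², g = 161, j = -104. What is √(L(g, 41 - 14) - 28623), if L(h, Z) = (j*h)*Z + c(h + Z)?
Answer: I*√339335 ≈ 582.52*I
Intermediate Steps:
c(V) = 4*V² (c(V) = (-2*V)² = 4*V²)
L(h, Z) = 4*(Z + h)² - 104*Z*h (L(h, Z) = (-104*h)*Z + 4*(h + Z)² = -104*Z*h + 4*(Z + h)² = 4*(Z + h)² - 104*Z*h)
√(L(g, 41 - 14) - 28623) = √((4*((41 - 14) + 161)² - 104*(41 - 14)*161) - 28623) = √((4*(27 + 161)² - 104*27*161) - 28623) = √((4*188² - 452088) - 28623) = √((4*35344 - 452088) - 28623) = √((141376 - 452088) - 28623) = √(-310712 - 28623) = √(-339335) = I*√339335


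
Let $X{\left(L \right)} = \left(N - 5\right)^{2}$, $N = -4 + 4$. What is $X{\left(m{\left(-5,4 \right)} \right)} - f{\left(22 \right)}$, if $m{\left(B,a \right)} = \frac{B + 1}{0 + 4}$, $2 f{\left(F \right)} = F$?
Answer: $14$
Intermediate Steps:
$N = 0$
$f{\left(F \right)} = \frac{F}{2}$
$m{\left(B,a \right)} = \frac{1}{4} + \frac{B}{4}$ ($m{\left(B,a \right)} = \frac{1 + B}{4} = \left(1 + B\right) \frac{1}{4} = \frac{1}{4} + \frac{B}{4}$)
$X{\left(L \right)} = 25$ ($X{\left(L \right)} = \left(0 - 5\right)^{2} = \left(-5\right)^{2} = 25$)
$X{\left(m{\left(-5,4 \right)} \right)} - f{\left(22 \right)} = 25 - \frac{1}{2} \cdot 22 = 25 - 11 = 14$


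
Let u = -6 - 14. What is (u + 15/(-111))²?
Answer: 555025/1369 ≈ 405.42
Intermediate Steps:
u = -20
(u + 15/(-111))² = (-20 + 15/(-111))² = (-20 + 15*(-1/111))² = (-20 - 5/37)² = (-745/37)² = 555025/1369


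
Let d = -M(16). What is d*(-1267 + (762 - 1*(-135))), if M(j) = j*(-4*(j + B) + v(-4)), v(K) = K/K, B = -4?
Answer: -278240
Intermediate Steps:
v(K) = 1
M(j) = j*(17 - 4*j) (M(j) = j*(-4*(j - 4) + 1) = j*(-4*(-4 + j) + 1) = j*((16 - 4*j) + 1) = j*(17 - 4*j))
d = 752 (d = -16*(17 - 4*16) = -16*(17 - 64) = -16*(-47) = -1*(-752) = 752)
d*(-1267 + (762 - 1*(-135))) = 752*(-1267 + (762 - 1*(-135))) = 752*(-1267 + (762 + 135)) = 752*(-1267 + 897) = 752*(-370) = -278240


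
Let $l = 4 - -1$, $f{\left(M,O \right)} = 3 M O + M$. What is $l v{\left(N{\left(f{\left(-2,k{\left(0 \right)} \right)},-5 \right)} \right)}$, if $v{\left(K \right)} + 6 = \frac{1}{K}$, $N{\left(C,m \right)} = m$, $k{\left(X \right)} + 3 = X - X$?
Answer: $-31$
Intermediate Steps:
$k{\left(X \right)} = -3$ ($k{\left(X \right)} = -3 + \left(X - X\right) = -3 + 0 = -3$)
$f{\left(M,O \right)} = M + 3 M O$ ($f{\left(M,O \right)} = 3 M O + M = M + 3 M O$)
$l = 5$ ($l = 4 + 1 = 5$)
$v{\left(K \right)} = -6 + \frac{1}{K}$
$l v{\left(N{\left(f{\left(-2,k{\left(0 \right)} \right)},-5 \right)} \right)} = 5 \left(-6 + \frac{1}{-5}\right) = 5 \left(-6 - \frac{1}{5}\right) = 5 \left(- \frac{31}{5}\right) = -31$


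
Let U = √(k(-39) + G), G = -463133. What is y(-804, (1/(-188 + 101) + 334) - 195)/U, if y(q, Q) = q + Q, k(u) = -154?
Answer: 57856*I*√463287/40305969 ≈ 0.97702*I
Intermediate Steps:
U = I*√463287 (U = √(-154 - 463133) = √(-463287) = I*√463287 ≈ 680.65*I)
y(q, Q) = Q + q
y(-804, (1/(-188 + 101) + 334) - 195)/U = (((1/(-188 + 101) + 334) - 195) - 804)/((I*√463287)) = (((1/(-87) + 334) - 195) - 804)*(-I*√463287/463287) = (((-1/87 + 334) - 195) - 804)*(-I*√463287/463287) = ((29057/87 - 195) - 804)*(-I*√463287/463287) = (12092/87 - 804)*(-I*√463287/463287) = -(-57856)*I*√463287/40305969 = 57856*I*√463287/40305969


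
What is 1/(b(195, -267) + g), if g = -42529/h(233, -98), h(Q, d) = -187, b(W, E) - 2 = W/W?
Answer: 187/43090 ≈ 0.0043398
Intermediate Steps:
b(W, E) = 3 (b(W, E) = 2 + W/W = 2 + 1 = 3)
g = 42529/187 (g = -42529/(-187) = -42529*(-1/187) = 42529/187 ≈ 227.43)
1/(b(195, -267) + g) = 1/(3 + 42529/187) = 1/(43090/187) = 187/43090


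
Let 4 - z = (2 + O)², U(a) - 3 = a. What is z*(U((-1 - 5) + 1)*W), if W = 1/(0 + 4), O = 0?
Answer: 0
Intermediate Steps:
U(a) = 3 + a
W = ¼ (W = 1/4 = ¼ ≈ 0.25000)
z = 0 (z = 4 - (2 + 0)² = 4 - 1*2² = 4 - 1*4 = 4 - 4 = 0)
z*(U((-1 - 5) + 1)*W) = 0*((3 + ((-1 - 5) + 1))*(¼)) = 0*((3 + (-6 + 1))*(¼)) = 0*((3 - 5)*(¼)) = 0*(-2*¼) = 0*(-½) = 0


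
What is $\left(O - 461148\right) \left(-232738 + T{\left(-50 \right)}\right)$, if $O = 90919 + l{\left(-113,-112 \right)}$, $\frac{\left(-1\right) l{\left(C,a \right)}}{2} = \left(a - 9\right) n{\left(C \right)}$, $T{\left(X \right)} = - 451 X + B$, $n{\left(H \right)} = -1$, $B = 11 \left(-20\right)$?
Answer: $77950062168$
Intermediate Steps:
$B = -220$
$T{\left(X \right)} = -220 - 451 X$ ($T{\left(X \right)} = - 451 X - 220 = -220 - 451 X$)
$l{\left(C,a \right)} = -18 + 2 a$ ($l{\left(C,a \right)} = - 2 \left(a - 9\right) \left(-1\right) = - 2 \left(-9 + a\right) \left(-1\right) = - 2 \left(9 - a\right) = -18 + 2 a$)
$O = 90677$ ($O = 90919 + \left(-18 + 2 \left(-112\right)\right) = 90919 - 242 = 90677$)
$\left(O - 461148\right) \left(-232738 + T{\left(-50 \right)}\right) = \left(90677 - 461148\right) \left(-232738 - -22330\right) = - 370471 \left(-232738 + \left(-220 + 22550\right)\right) = - 370471 \left(-232738 + 22330\right) = \left(-370471\right) \left(-210408\right) = 77950062168$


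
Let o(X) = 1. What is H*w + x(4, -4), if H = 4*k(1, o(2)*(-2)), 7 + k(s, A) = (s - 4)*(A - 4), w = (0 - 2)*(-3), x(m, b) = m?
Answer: 268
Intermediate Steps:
w = 6 (w = -2*(-3) = 6)
k(s, A) = -7 + (-4 + A)*(-4 + s) (k(s, A) = -7 + (s - 4)*(A - 4) = -7 + (-4 + s)*(-4 + A) = -7 + (-4 + A)*(-4 + s))
H = 44 (H = 4*(9 - 4*(-2) - 4*1 + (1*(-2))*1) = 4*(9 - 4*(-2) - 4 - 2*1) = 4*(9 + 8 - 4 - 2) = 4*11 = 44)
H*w + x(4, -4) = 44*6 + 4 = 264 + 4 = 268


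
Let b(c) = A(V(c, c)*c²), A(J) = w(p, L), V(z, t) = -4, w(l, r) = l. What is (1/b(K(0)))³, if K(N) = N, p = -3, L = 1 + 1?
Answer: -1/27 ≈ -0.037037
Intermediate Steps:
L = 2
A(J) = -3
b(c) = -3
(1/b(K(0)))³ = (1/(-3))³ = (-⅓)³ = -1/27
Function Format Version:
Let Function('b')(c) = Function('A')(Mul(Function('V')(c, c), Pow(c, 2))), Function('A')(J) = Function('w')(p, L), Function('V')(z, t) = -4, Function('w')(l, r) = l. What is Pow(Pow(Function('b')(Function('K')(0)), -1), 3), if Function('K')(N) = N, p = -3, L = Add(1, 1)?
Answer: Rational(-1, 27) ≈ -0.037037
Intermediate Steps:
L = 2
Function('A')(J) = -3
Function('b')(c) = -3
Pow(Pow(Function('b')(Function('K')(0)), -1), 3) = Pow(Pow(-3, -1), 3) = Pow(Rational(-1, 3), 3) = Rational(-1, 27)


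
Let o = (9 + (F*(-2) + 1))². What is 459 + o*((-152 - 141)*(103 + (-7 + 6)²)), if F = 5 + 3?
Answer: -1096533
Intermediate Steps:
F = 8
o = 36 (o = (9 + (8*(-2) + 1))² = (9 + (-16 + 1))² = (9 - 15)² = (-6)² = 36)
459 + o*((-152 - 141)*(103 + (-7 + 6)²)) = 459 + 36*((-152 - 141)*(103 + (-7 + 6)²)) = 459 + 36*(-293*(103 + (-1)²)) = 459 + 36*(-293*(103 + 1)) = 459 + 36*(-293*104) = 459 + 36*(-30472) = 459 - 1096992 = -1096533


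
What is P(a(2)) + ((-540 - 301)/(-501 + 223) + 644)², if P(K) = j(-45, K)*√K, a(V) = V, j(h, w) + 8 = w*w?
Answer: 32354296129/77284 - 4*√2 ≈ 4.1864e+5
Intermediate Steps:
j(h, w) = -8 + w² (j(h, w) = -8 + w*w = -8 + w²)
P(K) = √K*(-8 + K²) (P(K) = (-8 + K²)*√K = √K*(-8 + K²))
P(a(2)) + ((-540 - 301)/(-501 + 223) + 644)² = √2*(-8 + 2²) + ((-540 - 301)/(-501 + 223) + 644)² = √2*(-8 + 4) + (-841/(-278) + 644)² = √2*(-4) + (-841*(-1/278) + 644)² = -4*√2 + (841/278 + 644)² = -4*√2 + (179873/278)² = -4*√2 + 32354296129/77284 = 32354296129/77284 - 4*√2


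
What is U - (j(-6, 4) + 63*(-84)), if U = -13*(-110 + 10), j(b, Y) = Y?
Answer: 6588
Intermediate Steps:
U = 1300 (U = -13*(-100) = 1300)
U - (j(-6, 4) + 63*(-84)) = 1300 - (4 + 63*(-84)) = 1300 - (4 - 5292) = 1300 - 1*(-5288) = 1300 + 5288 = 6588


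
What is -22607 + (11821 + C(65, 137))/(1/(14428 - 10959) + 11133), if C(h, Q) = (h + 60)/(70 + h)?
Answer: -11786173314997/521375103 ≈ -22606.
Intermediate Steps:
C(h, Q) = (60 + h)/(70 + h)
-22607 + (11821 + C(65, 137))/(1/(14428 - 10959) + 11133) = -22607 + (11821 + (60 + 65)/(70 + 65))/(1/(14428 - 10959) + 11133) = -22607 + (11821 + 125/135)/(1/3469 + 11133) = -22607 + (11821 + (1/135)*125)/(1/3469 + 11133) = -22607 + (11821 + 25/27)/(38620378/3469) = -22607 + (319192/27)*(3469/38620378) = -22607 + 553638524/521375103 = -11786173314997/521375103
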